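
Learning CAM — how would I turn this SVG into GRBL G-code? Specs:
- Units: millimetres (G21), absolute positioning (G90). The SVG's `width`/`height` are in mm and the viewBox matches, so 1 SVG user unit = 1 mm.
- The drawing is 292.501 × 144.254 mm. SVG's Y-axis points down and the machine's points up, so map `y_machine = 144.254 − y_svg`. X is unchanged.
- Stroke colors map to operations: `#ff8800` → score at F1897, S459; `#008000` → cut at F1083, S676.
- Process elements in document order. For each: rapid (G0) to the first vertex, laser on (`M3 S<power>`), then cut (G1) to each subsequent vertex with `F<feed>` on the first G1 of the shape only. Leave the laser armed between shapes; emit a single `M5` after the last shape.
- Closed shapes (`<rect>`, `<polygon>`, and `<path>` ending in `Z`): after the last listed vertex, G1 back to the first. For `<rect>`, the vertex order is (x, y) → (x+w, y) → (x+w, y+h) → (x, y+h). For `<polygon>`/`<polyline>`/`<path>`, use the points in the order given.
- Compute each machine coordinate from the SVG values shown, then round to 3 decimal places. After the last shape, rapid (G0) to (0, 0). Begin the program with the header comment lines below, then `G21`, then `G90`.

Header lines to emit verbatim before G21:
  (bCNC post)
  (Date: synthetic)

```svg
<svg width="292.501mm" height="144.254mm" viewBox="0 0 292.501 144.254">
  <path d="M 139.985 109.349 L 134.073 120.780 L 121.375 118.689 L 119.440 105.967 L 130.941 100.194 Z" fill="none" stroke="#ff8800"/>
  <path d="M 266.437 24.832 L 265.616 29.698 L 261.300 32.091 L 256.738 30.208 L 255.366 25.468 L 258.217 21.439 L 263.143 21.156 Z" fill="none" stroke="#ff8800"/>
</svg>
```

viewBox `0 0 292.501 144.254` with mm width/height → 1 unit = 1 mm. Flip: y_m = 144.254 − y_svg.

**Shape 1** — `<path>` regular polygon, stroke `#ff8800` → score (S459, F1897). Machine vertices: (139.985,34.905) → (134.073,23.474) → (121.375,25.565) → (119.440,38.287) → (130.941,44.060) → (139.985,34.905). Closed: final G1 returns to the first vertex.

**Shape 2** — `<path>` regular polygon, stroke `#ff8800` → score (S459, F1897). Machine vertices: (266.437,119.422) → (265.616,114.556) → (261.300,112.163) → (256.738,114.046) → (255.366,118.786) → (258.217,122.815) → (263.143,123.098) → (266.437,119.422). Closed: final G1 returns to the first vertex.

(bCNC post)
(Date: synthetic)
G21
G90
G0 X139.985 Y34.905
M3 S459
G1 X134.073 Y23.474 F1897
G1 X121.375 Y25.565
G1 X119.440 Y38.287
G1 X130.941 Y44.060
G1 X139.985 Y34.905
G0 X266.437 Y119.422
M3 S459
G1 X265.616 Y114.556 F1897
G1 X261.300 Y112.163
G1 X256.738 Y114.046
G1 X255.366 Y118.786
G1 X258.217 Y122.815
G1 X263.143 Y123.098
G1 X266.437 Y119.422
M5
G0 X0.000 Y0.000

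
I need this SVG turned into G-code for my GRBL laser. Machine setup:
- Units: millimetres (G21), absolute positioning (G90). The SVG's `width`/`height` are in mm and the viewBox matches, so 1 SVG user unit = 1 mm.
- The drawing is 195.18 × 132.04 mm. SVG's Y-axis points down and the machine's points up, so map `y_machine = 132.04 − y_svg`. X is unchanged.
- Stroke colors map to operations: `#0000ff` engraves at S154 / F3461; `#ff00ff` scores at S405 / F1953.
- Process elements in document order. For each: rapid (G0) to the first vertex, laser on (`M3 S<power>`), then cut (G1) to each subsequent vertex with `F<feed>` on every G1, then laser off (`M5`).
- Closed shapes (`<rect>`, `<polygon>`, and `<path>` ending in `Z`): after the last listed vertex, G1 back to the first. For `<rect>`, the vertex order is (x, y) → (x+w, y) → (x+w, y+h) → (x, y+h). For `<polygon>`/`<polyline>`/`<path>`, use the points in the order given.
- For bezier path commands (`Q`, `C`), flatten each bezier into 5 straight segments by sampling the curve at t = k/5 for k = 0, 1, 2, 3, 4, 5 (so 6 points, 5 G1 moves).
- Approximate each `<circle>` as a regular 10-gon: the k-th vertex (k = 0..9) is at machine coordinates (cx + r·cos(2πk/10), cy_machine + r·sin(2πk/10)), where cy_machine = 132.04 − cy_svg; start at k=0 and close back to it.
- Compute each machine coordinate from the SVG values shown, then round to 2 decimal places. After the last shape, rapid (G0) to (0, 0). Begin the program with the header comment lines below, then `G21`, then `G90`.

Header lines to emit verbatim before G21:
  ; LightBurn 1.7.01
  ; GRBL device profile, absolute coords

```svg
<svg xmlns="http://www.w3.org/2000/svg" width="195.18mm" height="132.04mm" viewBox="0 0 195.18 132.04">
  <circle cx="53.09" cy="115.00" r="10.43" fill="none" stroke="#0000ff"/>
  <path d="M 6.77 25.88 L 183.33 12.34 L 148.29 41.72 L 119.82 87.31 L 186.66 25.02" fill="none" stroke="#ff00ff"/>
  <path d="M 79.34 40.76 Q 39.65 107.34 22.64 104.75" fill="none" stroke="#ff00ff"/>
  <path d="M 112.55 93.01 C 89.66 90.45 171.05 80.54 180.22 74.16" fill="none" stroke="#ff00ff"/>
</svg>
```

; LightBurn 1.7.01
; GRBL device profile, absolute coords
G21
G90
G0 X63.52 Y17.04
M3 S154
G1 X61.53 Y23.17 F3461
G1 X56.31 Y26.96 F3461
G1 X49.87 Y26.96 F3461
G1 X44.65 Y23.17 F3461
G1 X42.66 Y17.04 F3461
G1 X44.65 Y10.91 F3461
G1 X49.87 Y7.12 F3461
G1 X56.31 Y7.12 F3461
G1 X61.53 Y10.91 F3461
G1 X63.52 Y17.04 F3461
M5
G0 X6.77 Y106.16
M3 S405
G1 X183.33 Y119.70 F1953
G1 X148.29 Y90.32 F1953
G1 X119.82 Y44.73 F1953
G1 X186.66 Y107.02 F1953
M5
G0 X79.34 Y91.28
M3 S405
G1 X64.37 Y67.41 F1953
G1 X51.22 Y49.08 F1953
G1 X39.88 Y36.29 F1953
G1 X30.35 Y29.02 F1953
G1 X22.64 Y27.29 F1953
M5
G0 X112.55 Y39.03
M3 S405
G1 X109.92 Y41.36 F1953
G1 X123.84 Y44.93 F1953
G1 X145.85 Y49.23 F1953
G1 X167.46 Y53.72 F1953
G1 X180.22 Y57.88 F1953
M5
G0 X0.00 Y0.00

viewBox `0 0 195.18 132.04` with mm width/height → 1 unit = 1 mm. Flip: y_m = 132.04 − y_svg.

**Shape 1** — `<circle>` circle, stroke `#0000ff` → engrave (S154, F3461). Machine vertices: (63.52,17.04) → (61.53,23.17) → (56.31,26.96) → (49.87,26.96) → (44.65,23.17) → (42.66,17.04) → (44.65,10.91) → (49.87,7.12) → (56.31,7.12) → (61.53,10.91) → (63.52,17.04). Closed: final G1 returns to the first vertex.

**Shape 2** — `<path>` open polyline, stroke `#ff00ff` → score (S405, F1953). Machine vertices: (6.77,106.16) → (183.33,119.70) → (148.29,90.32) → (119.82,44.73) → (186.66,107.02). Open path.

**Shape 3** — `<path>` quadratic bezier, stroke `#ff00ff` → score (S405, F1953). Control points (SVG): P0=(79.34,40.76), P1=(39.65,107.34), P2=(22.64,104.75); sampled at t=k/5. Machine vertices: (79.34,91.28) → (64.37,67.41) → (51.22,49.08) → (39.88,36.29) → (30.35,29.02) → (22.64,27.29). Open path.

**Shape 4** — `<path>` cubic bezier, stroke `#ff00ff` → score (S405, F1953). Control points (SVG): P0=(112.55,93.01), P1=(89.66,90.45), P2=(171.05,80.54), P3=(180.22,74.16); sampled at t=k/5. Machine vertices: (112.55,39.03) → (109.92,41.36) → (123.84,44.93) → (145.85,49.23) → (167.46,53.72) → (180.22,57.88). Open path.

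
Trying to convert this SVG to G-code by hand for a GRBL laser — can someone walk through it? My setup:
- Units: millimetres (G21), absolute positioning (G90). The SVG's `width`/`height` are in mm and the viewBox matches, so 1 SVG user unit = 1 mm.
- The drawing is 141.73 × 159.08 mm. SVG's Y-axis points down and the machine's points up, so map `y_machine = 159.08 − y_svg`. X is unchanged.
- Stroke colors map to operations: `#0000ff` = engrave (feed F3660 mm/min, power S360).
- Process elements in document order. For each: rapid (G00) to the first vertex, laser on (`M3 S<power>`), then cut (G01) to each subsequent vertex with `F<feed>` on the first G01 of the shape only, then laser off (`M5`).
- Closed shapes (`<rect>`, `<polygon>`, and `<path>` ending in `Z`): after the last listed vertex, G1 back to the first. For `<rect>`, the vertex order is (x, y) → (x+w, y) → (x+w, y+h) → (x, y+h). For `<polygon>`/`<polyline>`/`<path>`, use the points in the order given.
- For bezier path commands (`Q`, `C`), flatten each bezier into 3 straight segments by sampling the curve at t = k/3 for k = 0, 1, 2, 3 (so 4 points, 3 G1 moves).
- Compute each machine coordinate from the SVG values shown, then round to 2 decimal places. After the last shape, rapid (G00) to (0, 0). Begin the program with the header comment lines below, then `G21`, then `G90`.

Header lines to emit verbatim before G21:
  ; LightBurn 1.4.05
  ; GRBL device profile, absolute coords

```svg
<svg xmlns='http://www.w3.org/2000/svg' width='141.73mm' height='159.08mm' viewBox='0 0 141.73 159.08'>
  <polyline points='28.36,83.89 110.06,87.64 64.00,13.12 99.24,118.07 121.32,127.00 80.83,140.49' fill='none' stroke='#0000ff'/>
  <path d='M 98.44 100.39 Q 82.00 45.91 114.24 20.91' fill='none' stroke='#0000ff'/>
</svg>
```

viewBox `0 0 141.73 159.08` with mm width/height → 1 unit = 1 mm. Flip: y_m = 159.08 − y_svg.

**Shape 1** — `<polyline>` open polyline, stroke `#0000ff` → engrave (S360, F3660). Machine vertices: (28.36,75.19) → (110.06,71.44) → (64.00,145.96) → (99.24,41.01) → (121.32,32.08) → (80.83,18.59). Open path.

**Shape 2** — `<path>` quadratic bezier, stroke `#0000ff` → engrave (S360, F3660). Control points (SVG): P0=(98.44,100.39), P1=(82.00,45.91), P2=(114.24,20.91); sampled at t=k/3. Machine vertices: (98.44,58.69) → (92.89,91.73) → (98.16,118.23) → (114.24,138.17). Open path.

; LightBurn 1.4.05
; GRBL device profile, absolute coords
G21
G90
G00 X28.36 Y75.19
M3 S360
G01 X110.06 Y71.44 F3660
G01 X64.00 Y145.96
G01 X99.24 Y41.01
G01 X121.32 Y32.08
G01 X80.83 Y18.59
M5
G00 X98.44 Y58.69
M3 S360
G01 X92.89 Y91.73 F3660
G01 X98.16 Y118.23
G01 X114.24 Y138.17
M5
G00 X0.00 Y0.00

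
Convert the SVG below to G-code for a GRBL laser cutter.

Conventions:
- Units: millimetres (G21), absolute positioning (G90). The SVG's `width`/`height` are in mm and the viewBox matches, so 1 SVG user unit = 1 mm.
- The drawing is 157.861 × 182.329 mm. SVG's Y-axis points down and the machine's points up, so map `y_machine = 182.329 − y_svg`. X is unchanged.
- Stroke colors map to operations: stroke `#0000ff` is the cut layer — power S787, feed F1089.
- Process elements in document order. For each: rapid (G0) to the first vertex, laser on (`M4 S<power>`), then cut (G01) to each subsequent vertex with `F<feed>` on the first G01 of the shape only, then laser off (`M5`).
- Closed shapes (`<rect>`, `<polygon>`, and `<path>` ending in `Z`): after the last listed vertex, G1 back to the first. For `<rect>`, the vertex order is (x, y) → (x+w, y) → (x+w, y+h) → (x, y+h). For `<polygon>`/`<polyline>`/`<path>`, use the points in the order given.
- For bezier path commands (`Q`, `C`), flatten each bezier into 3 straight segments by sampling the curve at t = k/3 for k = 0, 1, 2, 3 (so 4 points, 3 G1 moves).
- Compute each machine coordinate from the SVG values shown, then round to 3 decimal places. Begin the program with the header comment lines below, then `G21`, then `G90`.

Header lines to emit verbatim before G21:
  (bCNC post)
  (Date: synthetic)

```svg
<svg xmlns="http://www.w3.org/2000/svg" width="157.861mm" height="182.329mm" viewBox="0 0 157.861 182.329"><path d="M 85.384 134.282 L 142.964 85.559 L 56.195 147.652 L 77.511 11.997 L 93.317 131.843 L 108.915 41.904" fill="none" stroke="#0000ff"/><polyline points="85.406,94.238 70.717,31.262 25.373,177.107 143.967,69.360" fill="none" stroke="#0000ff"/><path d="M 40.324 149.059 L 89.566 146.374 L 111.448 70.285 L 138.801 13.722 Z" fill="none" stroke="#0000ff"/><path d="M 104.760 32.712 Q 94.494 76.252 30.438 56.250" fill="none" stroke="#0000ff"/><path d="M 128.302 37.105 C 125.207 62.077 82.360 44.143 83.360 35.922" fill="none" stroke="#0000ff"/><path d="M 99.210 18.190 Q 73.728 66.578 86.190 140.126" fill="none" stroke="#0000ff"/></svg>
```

(bCNC post)
(Date: synthetic)
G21
G90
G0 X85.384 Y48.047
M4 S787
G01 X142.964 Y96.770 F1089
G01 X56.195 Y34.677
G01 X77.511 Y170.332
G01 X93.317 Y50.486
G01 X108.915 Y140.425
M5
G0 X85.406 Y88.091
M4 S787
G01 X70.717 Y151.067 F1089
G01 X25.373 Y5.222
G01 X143.967 Y112.969
M5
G0 X40.324 Y33.270
M4 S787
G01 X89.566 Y35.955 F1089
G01 X111.448 Y112.044
G01 X138.801 Y168.607
G01 X40.324 Y33.270
M5
G0 X104.760 Y149.617
M4 S787
G01 X91.939 Y127.651 F1089
G01 X67.165 Y119.805
G01 X30.438 Y126.079
M5
G0 X128.302 Y145.224
M4 S787
G01 X115.053 Y132.605 F1089
G01 X93.879 Y136.897
G01 X83.360 Y146.407
M5
G0 X99.210 Y164.139
M4 S787
G01 X86.438 Y129.085 F1089
G01 X82.098 Y88.439
G01 X86.190 Y42.203
M5

1 u = 1 mm; y_m = 182.329 − y.

[1] `<path>` open polyline, #0000ff→cut S787 F1089: (85.384,48.047) → (142.964,96.770) → (56.195,34.677) → (77.511,170.332) → (93.317,50.486) → (108.915,140.425)

[2] `<polyline>` open polyline, #0000ff→cut S787 F1089: (85.406,88.091) → (70.717,151.067) → (25.373,5.222) → (143.967,112.969)

[3] `<path>` closed polygon, #0000ff→cut S787 F1089: (40.324,33.270) → (89.566,35.955) → (111.448,112.044) → (138.801,168.607) → (40.324,33.270) (closed)

[4] `<path>` quadratic bezier, #0000ff→cut S787 F1089: (104.760,149.617) → (91.939,127.651) → (67.165,119.805) → (30.438,126.079)

[5] `<path>` cubic bezier, #0000ff→cut S787 F1089: (128.302,145.224) → (115.053,132.605) → (93.879,136.897) → (83.360,146.407)

[6] `<path>` quadratic bezier, #0000ff→cut S787 F1089: (99.210,164.139) → (86.438,129.085) → (82.098,88.439) → (86.190,42.203)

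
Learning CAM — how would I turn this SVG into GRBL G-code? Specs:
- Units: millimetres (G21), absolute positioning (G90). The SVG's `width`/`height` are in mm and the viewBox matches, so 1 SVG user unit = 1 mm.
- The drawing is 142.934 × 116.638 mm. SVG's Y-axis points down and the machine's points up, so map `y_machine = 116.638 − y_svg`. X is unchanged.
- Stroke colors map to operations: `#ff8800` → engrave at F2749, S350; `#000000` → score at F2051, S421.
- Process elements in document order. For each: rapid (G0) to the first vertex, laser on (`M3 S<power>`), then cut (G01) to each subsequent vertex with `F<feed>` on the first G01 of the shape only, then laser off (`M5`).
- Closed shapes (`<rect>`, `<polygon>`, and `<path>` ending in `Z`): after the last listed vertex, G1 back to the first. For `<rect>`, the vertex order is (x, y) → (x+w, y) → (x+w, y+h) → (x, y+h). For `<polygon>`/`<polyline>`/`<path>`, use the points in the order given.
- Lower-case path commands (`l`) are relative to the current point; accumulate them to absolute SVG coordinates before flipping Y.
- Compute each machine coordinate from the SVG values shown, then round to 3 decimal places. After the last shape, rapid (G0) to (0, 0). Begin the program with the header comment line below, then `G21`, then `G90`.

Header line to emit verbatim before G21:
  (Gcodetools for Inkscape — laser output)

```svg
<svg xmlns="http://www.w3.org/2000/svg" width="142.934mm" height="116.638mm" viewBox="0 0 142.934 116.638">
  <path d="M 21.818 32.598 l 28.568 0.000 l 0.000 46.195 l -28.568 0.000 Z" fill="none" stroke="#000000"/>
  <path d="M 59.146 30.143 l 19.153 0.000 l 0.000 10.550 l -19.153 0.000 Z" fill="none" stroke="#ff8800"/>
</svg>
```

Since the viewBox matches the mm dimensions, user units are millimetres directly. The only transform is the Y-flip y_m = 116.638 − y_svg.

Shape 1 is a rectangle drawn with `<path>`. Its stroke #000000 means score at S421, F2051. After flipping Y the toolpath is (21.818,84.040) → (50.386,84.040) → (50.386,37.845) → (21.818,37.845) → (21.818,84.040), returning to the start.

Shape 2 is a rectangle drawn with `<path>`. Its stroke #ff8800 means engrave at S350, F2749. After flipping Y the toolpath is (59.146,86.495) → (78.299,86.495) → (78.299,75.945) → (59.146,75.945) → (59.146,86.495), returning to the start.

(Gcodetools for Inkscape — laser output)
G21
G90
G0 X21.818 Y84.040
M3 S421
G01 X50.386 Y84.040 F2051
G01 X50.386 Y37.845
G01 X21.818 Y37.845
G01 X21.818 Y84.040
M5
G0 X59.146 Y86.495
M3 S350
G01 X78.299 Y86.495 F2749
G01 X78.299 Y75.945
G01 X59.146 Y75.945
G01 X59.146 Y86.495
M5
G0 X0.000 Y0.000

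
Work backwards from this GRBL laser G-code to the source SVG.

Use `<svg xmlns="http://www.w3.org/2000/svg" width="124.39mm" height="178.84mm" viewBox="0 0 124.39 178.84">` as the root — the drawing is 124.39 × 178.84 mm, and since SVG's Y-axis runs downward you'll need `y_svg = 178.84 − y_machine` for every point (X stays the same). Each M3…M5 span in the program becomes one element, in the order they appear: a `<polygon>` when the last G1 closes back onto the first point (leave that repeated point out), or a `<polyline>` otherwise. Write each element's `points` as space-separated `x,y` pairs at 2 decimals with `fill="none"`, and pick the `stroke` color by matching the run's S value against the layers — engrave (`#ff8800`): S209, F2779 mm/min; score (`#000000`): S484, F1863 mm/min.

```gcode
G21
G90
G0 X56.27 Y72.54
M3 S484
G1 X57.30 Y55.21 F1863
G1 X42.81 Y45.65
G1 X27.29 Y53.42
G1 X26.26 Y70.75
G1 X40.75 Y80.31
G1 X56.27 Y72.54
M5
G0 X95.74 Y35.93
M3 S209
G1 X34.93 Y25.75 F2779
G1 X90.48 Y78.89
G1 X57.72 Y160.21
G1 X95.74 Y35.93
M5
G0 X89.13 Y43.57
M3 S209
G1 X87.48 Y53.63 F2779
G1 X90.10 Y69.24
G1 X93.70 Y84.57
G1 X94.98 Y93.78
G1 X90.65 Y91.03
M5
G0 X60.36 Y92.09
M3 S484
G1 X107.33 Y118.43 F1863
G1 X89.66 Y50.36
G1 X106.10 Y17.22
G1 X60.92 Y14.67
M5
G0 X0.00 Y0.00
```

<svg xmlns="http://www.w3.org/2000/svg" width="124.39mm" height="178.84mm" viewBox="0 0 124.39 178.84">
  <polygon points="56.27,106.30 57.30,123.63 42.81,133.19 27.29,125.42 26.26,108.09 40.75,98.53" fill="none" stroke="#000000"/>
  <polygon points="95.74,142.91 34.93,153.09 90.48,99.95 57.72,18.63" fill="none" stroke="#ff8800"/>
  <polyline points="89.13,135.27 87.48,125.21 90.10,109.60 93.70,94.27 94.98,85.06 90.65,87.81" fill="none" stroke="#ff8800"/>
  <polyline points="60.36,86.75 107.33,60.41 89.66,128.48 106.10,161.62 60.92,164.17" fill="none" stroke="#000000"/>
</svg>

Machine Y-up, SVG Y-down with viewBox height 178.84, so y_svg = 178.84 − y_machine; X carries over.

Run 1: power S484 maps to stroke `#000000` (score). The run returns to its start, so emit a `<polygon>` with points (Y-flipped): 56.27,106.30 57.30,123.63 42.81,133.19 27.29,125.42 26.26,108.09 40.75,98.53.

Run 2: power S209 maps to stroke `#ff8800` (engrave). The run returns to its start, so emit a `<polygon>` with points (Y-flipped): 95.74,142.91 34.93,153.09 90.48,99.95 57.72,18.63.

Run 3: S209 ⇒ engrave layer `#ff8800`. The run is open, so emit a `<polyline>` with points (Y-flipped): 89.13,135.27 87.48,125.21 90.10,109.60 93.70,94.27 94.98,85.06 90.65,87.81.

Run 4: the run's S484 means `#000000` (score). The run is open, so emit a `<polyline>` with points (Y-flipped): 60.36,86.75 107.33,60.41 89.66,128.48 106.10,161.62 60.92,164.17.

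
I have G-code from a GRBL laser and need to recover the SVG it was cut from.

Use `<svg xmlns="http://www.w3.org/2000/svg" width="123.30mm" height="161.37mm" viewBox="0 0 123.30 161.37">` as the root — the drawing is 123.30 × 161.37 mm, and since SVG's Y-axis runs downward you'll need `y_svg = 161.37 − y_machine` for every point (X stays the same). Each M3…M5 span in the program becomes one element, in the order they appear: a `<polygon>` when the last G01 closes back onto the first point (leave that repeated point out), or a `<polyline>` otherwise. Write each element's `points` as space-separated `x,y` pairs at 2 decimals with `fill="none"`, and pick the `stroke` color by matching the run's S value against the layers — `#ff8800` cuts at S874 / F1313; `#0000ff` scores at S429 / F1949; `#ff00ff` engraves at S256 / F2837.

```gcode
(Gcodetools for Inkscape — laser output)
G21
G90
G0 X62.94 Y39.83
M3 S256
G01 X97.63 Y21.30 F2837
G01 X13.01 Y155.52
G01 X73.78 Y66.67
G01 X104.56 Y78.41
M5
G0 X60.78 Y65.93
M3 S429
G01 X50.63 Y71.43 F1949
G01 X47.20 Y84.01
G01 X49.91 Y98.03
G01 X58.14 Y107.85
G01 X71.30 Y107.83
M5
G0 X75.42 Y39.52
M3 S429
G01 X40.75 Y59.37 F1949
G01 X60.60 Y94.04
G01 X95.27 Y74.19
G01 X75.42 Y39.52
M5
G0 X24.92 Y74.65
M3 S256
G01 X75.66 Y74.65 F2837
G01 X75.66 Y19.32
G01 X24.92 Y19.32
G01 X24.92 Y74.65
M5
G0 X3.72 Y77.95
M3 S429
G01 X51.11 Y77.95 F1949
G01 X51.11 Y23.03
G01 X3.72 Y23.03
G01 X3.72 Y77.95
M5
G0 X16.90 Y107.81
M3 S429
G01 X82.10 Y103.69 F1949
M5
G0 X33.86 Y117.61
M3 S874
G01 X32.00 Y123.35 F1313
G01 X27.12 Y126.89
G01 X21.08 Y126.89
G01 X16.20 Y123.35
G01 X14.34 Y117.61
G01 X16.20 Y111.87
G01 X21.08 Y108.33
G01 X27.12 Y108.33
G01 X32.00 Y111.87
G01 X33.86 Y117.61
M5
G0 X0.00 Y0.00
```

<svg xmlns="http://www.w3.org/2000/svg" width="123.30mm" height="161.37mm" viewBox="0 0 123.30 161.37">
  <polyline points="62.94,121.54 97.63,140.07 13.01,5.85 73.78,94.70 104.56,82.96" fill="none" stroke="#ff00ff"/>
  <polyline points="60.78,95.44 50.63,89.94 47.20,77.36 49.91,63.34 58.14,53.52 71.30,53.54" fill="none" stroke="#0000ff"/>
  <polygon points="75.42,121.85 40.75,102.00 60.60,67.33 95.27,87.18" fill="none" stroke="#0000ff"/>
  <polygon points="24.92,86.72 75.66,86.72 75.66,142.05 24.92,142.05" fill="none" stroke="#ff00ff"/>
  <polygon points="3.72,83.42 51.11,83.42 51.11,138.34 3.72,138.34" fill="none" stroke="#0000ff"/>
  <polyline points="16.90,53.56 82.10,57.68" fill="none" stroke="#0000ff"/>
  <polygon points="33.86,43.76 32.00,38.02 27.12,34.48 21.08,34.48 16.20,38.02 14.34,43.76 16.20,49.50 21.08,53.04 27.12,53.04 32.00,49.50" fill="none" stroke="#ff8800"/>
</svg>

Each laser-on run becomes one SVG element. Flip Y back into SVG space with y_svg = 161.37 − y_machine.

Run 1: power S256 maps to stroke `#ff00ff` (engrave). The run is open, so emit a `<polyline>` with points (Y-flipped): 62.94,121.54 97.63,140.07 13.01,5.85 73.78,94.70 104.56,82.96.

Run 2: S429 ⇒ score layer `#0000ff`. The run is open, so emit a `<polyline>` with points (Y-flipped): 60.78,95.44 50.63,89.94 47.20,77.36 49.91,63.34 58.14,53.52 71.30,53.54.

Run 3: the run's S429 means `#0000ff` (score). The run returns to its start, so emit a `<polygon>` with points (Y-flipped): 75.42,121.85 40.75,102.00 60.60,67.33 95.27,87.18.

Run 4: power S256 maps to stroke `#ff00ff` (engrave). The run returns to its start, so emit a `<polygon>` with points (Y-flipped): 24.92,86.72 75.66,86.72 75.66,142.05 24.92,142.05.

Run 5: S429 ⇒ score layer `#0000ff`. The run returns to its start, so emit a `<polygon>` with points (Y-flipped): 3.72,83.42 51.11,83.42 51.11,138.34 3.72,138.34.

Run 6: power S429 maps to stroke `#0000ff` (score). The run is open, so emit a `<polyline>` with points (Y-flipped): 16.90,53.56 82.10,57.68.

Run 7: power S874 maps to stroke `#ff8800` (cut). The run returns to its start, so emit a `<polygon>` with points (Y-flipped): 33.86,43.76 32.00,38.02 27.12,34.48 21.08,34.48 16.20,38.02 14.34,43.76 16.20,49.50 21.08,53.04 27.12,53.04 32.00,49.50.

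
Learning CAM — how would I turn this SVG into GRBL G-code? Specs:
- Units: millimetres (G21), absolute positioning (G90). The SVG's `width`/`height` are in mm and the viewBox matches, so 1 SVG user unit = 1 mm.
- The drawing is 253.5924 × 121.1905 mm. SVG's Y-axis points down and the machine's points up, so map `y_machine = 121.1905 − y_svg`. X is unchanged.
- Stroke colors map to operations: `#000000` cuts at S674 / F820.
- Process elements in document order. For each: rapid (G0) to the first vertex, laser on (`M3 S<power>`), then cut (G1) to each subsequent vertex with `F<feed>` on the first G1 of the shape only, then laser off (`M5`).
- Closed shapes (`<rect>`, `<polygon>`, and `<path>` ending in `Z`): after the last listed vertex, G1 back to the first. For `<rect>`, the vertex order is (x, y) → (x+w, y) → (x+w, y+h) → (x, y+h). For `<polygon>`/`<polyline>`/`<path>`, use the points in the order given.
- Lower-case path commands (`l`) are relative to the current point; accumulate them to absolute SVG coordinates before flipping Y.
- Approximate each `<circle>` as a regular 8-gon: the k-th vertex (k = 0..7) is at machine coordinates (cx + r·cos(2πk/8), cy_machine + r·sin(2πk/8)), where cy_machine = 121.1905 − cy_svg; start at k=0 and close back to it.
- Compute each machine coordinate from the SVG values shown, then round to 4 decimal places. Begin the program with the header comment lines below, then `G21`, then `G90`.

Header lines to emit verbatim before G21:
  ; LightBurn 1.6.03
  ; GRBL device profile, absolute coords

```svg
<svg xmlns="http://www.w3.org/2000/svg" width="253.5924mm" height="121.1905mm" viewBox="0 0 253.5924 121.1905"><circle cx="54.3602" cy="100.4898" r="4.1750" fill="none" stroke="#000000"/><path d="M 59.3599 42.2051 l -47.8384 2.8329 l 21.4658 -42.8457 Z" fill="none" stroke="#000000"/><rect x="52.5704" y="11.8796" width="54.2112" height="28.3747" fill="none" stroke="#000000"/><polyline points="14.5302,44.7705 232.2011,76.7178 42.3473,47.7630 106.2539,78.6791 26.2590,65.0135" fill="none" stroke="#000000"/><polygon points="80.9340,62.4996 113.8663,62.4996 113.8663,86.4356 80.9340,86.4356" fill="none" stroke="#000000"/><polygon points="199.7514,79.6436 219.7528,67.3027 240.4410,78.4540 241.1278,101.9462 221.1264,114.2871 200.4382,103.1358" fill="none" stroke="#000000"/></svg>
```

Since the viewBox matches the mm dimensions, user units are millimetres directly. The only transform is the Y-flip y_m = 121.1905 − y_svg.

Shape 1 is a circle drawn with `<circle>`. Its stroke #000000 means cut at S674, F820. After flipping Y the toolpath is (58.5352,20.7007) → (57.3124,23.6529) → (54.3602,24.8757) → (51.4080,23.6529) → (50.1852,20.7007) → (51.4080,17.7485) → (54.3602,16.5257) → (57.3124,17.7485) → (58.5352,20.7007), returning to the start.

Shape 2 is a regular polygon drawn with `<path>`. Its stroke #000000 means cut at S674, F820. After flipping Y the toolpath is (59.3599,78.9854) → (11.5215,76.1525) → (32.9873,118.9982) → (59.3599,78.9854), returning to the start.

Shape 3 is a rectangle drawn with `<rect>`. Its stroke #000000 means cut at S674, F820. After flipping Y the toolpath is (52.5704,109.3109) → (106.7816,109.3109) → (106.7816,80.9362) → (52.5704,80.9362) → (52.5704,109.3109), returning to the start.

Shape 4 is a open polyline drawn with `<polyline>`. Its stroke #000000 means cut at S674, F820. After flipping Y the toolpath is (14.5302,76.4200) → (232.2011,44.4727) → (42.3473,73.4275) → (106.2539,42.5114) → (26.2590,56.1770).

Shape 5 is a rectangle drawn with `<polygon>`. Its stroke #000000 means cut at S674, F820. After flipping Y the toolpath is (80.9340,58.6909) → (113.8663,58.6909) → (113.8663,34.7549) → (80.9340,34.7549) → (80.9340,58.6909), returning to the start.

Shape 6 is a regular polygon drawn with `<polygon>`. Its stroke #000000 means cut at S674, F820. After flipping Y the toolpath is (199.7514,41.5469) → (219.7528,53.8878) → (240.4410,42.7365) → (241.1278,19.2443) → (221.1264,6.9034) → (200.4382,18.0547) → (199.7514,41.5469), returning to the start.

; LightBurn 1.6.03
; GRBL device profile, absolute coords
G21
G90
G0 X58.5352 Y20.7007
M3 S674
G1 X57.3124 Y23.6529 F820
G1 X54.3602 Y24.8757
G1 X51.4080 Y23.6529
G1 X50.1852 Y20.7007
G1 X51.4080 Y17.7485
G1 X54.3602 Y16.5257
G1 X57.3124 Y17.7485
G1 X58.5352 Y20.7007
M5
G0 X59.3599 Y78.9854
M3 S674
G1 X11.5215 Y76.1525 F820
G1 X32.9873 Y118.9982
G1 X59.3599 Y78.9854
M5
G0 X52.5704 Y109.3109
M3 S674
G1 X106.7816 Y109.3109 F820
G1 X106.7816 Y80.9362
G1 X52.5704 Y80.9362
G1 X52.5704 Y109.3109
M5
G0 X14.5302 Y76.4200
M3 S674
G1 X232.2011 Y44.4727 F820
G1 X42.3473 Y73.4275
G1 X106.2539 Y42.5114
G1 X26.2590 Y56.1770
M5
G0 X80.9340 Y58.6909
M3 S674
G1 X113.8663 Y58.6909 F820
G1 X113.8663 Y34.7549
G1 X80.9340 Y34.7549
G1 X80.9340 Y58.6909
M5
G0 X199.7514 Y41.5469
M3 S674
G1 X219.7528 Y53.8878 F820
G1 X240.4410 Y42.7365
G1 X241.1278 Y19.2443
G1 X221.1264 Y6.9034
G1 X200.4382 Y18.0547
G1 X199.7514 Y41.5469
M5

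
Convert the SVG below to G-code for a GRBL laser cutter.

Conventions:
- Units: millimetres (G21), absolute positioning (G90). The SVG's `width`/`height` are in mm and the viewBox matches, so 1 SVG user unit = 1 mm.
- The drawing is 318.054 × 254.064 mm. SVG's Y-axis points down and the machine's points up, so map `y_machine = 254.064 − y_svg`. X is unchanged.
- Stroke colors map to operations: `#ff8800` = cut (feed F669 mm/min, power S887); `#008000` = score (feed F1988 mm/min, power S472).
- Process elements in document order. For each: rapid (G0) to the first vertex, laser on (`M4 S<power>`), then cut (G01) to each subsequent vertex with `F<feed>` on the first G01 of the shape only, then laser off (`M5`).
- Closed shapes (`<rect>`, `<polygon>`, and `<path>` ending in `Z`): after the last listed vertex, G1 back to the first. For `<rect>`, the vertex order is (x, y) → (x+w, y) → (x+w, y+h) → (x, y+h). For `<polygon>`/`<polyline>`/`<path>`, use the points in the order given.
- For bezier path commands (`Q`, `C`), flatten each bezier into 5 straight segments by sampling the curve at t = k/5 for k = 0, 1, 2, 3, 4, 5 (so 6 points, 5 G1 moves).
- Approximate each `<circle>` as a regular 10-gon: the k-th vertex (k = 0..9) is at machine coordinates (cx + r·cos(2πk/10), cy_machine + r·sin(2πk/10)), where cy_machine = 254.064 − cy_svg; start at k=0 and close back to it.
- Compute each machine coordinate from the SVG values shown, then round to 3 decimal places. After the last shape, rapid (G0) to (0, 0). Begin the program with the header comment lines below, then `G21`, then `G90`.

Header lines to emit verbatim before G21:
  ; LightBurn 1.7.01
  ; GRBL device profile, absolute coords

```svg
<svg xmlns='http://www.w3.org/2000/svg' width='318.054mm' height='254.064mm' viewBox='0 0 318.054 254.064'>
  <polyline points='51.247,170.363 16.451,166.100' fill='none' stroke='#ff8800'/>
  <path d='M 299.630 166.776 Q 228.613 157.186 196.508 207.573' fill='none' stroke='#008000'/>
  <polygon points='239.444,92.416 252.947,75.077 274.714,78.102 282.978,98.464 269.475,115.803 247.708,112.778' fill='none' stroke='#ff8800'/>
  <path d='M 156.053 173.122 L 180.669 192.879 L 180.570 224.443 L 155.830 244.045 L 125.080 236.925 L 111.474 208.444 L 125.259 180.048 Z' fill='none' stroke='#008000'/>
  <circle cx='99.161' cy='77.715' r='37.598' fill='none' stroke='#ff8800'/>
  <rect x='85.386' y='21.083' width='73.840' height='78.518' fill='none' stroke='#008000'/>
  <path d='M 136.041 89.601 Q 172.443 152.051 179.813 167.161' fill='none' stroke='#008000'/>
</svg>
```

Since the viewBox matches the mm dimensions, user units are millimetres directly. The only transform is the Y-flip y_m = 254.064 − y_svg.

Shape 1 is a line segment drawn with `<polyline>`. Its stroke #ff8800 means cut at S887, F669. After flipping Y the toolpath is (51.247,83.701) → (16.451,87.964).

Shape 2 is a quadratic bezier drawn with `<path>`. Its stroke #008000 means score at S472, F1988. After flipping Y the toolpath is (299.630,87.288) → (272.780,88.725) → (249.042,85.364) → (228.418,77.204) → (210.906,64.247) → (196.508,46.491).

Shape 3 is a regular polygon drawn with `<polygon>`. Its stroke #ff8800 means cut at S887, F669. After flipping Y the toolpath is (239.444,161.648) → (252.947,178.987) → (274.714,175.962) → (282.978,155.600) → (269.475,138.261) → (247.708,141.286) → (239.444,161.648), returning to the start.

Shape 4 is a regular polygon drawn with `<path>`. Its stroke #008000 means score at S472, F1988. After flipping Y the toolpath is (156.053,80.942) → (180.669,61.185) → (180.570,29.621) → (155.830,10.019) → (125.080,17.139) → (111.474,45.620) → (125.259,74.016) → (156.053,80.942), returning to the start.

Shape 5 is a circle drawn with `<circle>`. Its stroke #ff8800 means cut at S887, F669. After flipping Y the toolpath is (136.759,176.349) → (129.578,198.449) → (110.779,212.107) → (87.543,212.107) → (68.744,198.449) → (61.563,176.349) → (68.744,154.249) → (87.543,140.591) → (110.779,140.591) → (129.578,154.249) → (136.759,176.349), returning to the start.

Shape 6 is a rectangle drawn with `<rect>`. Its stroke #008000 means score at S472, F1988. After flipping Y the toolpath is (85.386,232.981) → (159.226,232.981) → (159.226,154.463) → (85.386,154.463) → (85.386,232.981), returning to the start.

Shape 7 is a quadratic bezier drawn with `<path>`. Its stroke #008000 means score at S472, F1988. After flipping Y the toolpath is (136.041,164.463) → (149.441,141.377) → (160.517,122.077) → (169.272,106.565) → (175.704,94.841) → (179.813,86.903).

; LightBurn 1.7.01
; GRBL device profile, absolute coords
G21
G90
G0 X51.247 Y83.701
M4 S887
G01 X16.451 Y87.964 F669
M5
G0 X299.630 Y87.288
M4 S472
G01 X272.780 Y88.725 F1988
G01 X249.042 Y85.364
G01 X228.418 Y77.204
G01 X210.906 Y64.247
G01 X196.508 Y46.491
M5
G0 X239.444 Y161.648
M4 S887
G01 X252.947 Y178.987 F669
G01 X274.714 Y175.962
G01 X282.978 Y155.600
G01 X269.475 Y138.261
G01 X247.708 Y141.286
G01 X239.444 Y161.648
M5
G0 X156.053 Y80.942
M4 S472
G01 X180.669 Y61.185 F1988
G01 X180.570 Y29.621
G01 X155.830 Y10.019
G01 X125.080 Y17.139
G01 X111.474 Y45.620
G01 X125.259 Y74.016
G01 X156.053 Y80.942
M5
G0 X136.759 Y176.349
M4 S887
G01 X129.578 Y198.449 F669
G01 X110.779 Y212.107
G01 X87.543 Y212.107
G01 X68.744 Y198.449
G01 X61.563 Y176.349
G01 X68.744 Y154.249
G01 X87.543 Y140.591
G01 X110.779 Y140.591
G01 X129.578 Y154.249
G01 X136.759 Y176.349
M5
G0 X85.386 Y232.981
M4 S472
G01 X159.226 Y232.981 F1988
G01 X159.226 Y154.463
G01 X85.386 Y154.463
G01 X85.386 Y232.981
M5
G0 X136.041 Y164.463
M4 S472
G01 X149.441 Y141.377 F1988
G01 X160.517 Y122.077
G01 X169.272 Y106.565
G01 X175.704 Y94.841
G01 X179.813 Y86.903
M5
G0 X0.000 Y0.000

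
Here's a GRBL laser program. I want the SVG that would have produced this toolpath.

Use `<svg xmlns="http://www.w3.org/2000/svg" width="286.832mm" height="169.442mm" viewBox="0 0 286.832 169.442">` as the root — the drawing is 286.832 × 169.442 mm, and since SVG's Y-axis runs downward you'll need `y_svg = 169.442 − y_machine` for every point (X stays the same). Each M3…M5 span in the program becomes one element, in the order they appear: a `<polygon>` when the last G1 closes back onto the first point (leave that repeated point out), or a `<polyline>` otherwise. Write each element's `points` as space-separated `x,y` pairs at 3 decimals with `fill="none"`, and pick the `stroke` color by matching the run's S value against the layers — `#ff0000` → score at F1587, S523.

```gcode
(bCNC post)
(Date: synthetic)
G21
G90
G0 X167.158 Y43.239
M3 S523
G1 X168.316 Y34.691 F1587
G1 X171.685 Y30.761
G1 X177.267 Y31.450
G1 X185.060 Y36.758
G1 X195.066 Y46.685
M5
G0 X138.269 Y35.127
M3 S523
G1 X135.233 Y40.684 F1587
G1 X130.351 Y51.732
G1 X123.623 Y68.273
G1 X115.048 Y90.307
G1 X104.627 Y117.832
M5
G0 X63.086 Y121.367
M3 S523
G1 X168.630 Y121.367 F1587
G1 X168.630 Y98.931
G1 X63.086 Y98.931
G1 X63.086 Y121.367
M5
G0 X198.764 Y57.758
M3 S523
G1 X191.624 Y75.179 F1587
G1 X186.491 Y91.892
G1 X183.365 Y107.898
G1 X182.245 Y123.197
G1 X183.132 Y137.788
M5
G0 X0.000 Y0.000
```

Machine Y-up, SVG Y-down with viewBox height 169.442, so y_svg = 169.442 − y_machine; X carries over. Every run uses S523, so all elements get stroke `#ff0000` (score).

Run 1: The run is open, so emit a `<polyline>` with points (Y-flipped): 167.158,126.203 168.316,134.751 171.685,138.681 177.267,137.992 185.060,132.684 195.066,122.757.

Run 2: The run is open, so emit a `<polyline>` with points (Y-flipped): 138.269,134.315 135.233,128.758 130.351,117.710 123.623,101.169 115.048,79.135 104.627,51.610.

Run 3: The run returns to its start, so emit a `<polygon>` with points (Y-flipped): 63.086,48.075 168.630,48.075 168.630,70.511 63.086,70.511.

Run 4: The run is open, so emit a `<polyline>` with points (Y-flipped): 198.764,111.684 191.624,94.263 186.491,77.550 183.365,61.544 182.245,46.245 183.132,31.654.

<svg xmlns="http://www.w3.org/2000/svg" width="286.832mm" height="169.442mm" viewBox="0 0 286.832 169.442">
  <polyline points="167.158,126.203 168.316,134.751 171.685,138.681 177.267,137.992 185.060,132.684 195.066,122.757" fill="none" stroke="#ff0000"/>
  <polyline points="138.269,134.315 135.233,128.758 130.351,117.710 123.623,101.169 115.048,79.135 104.627,51.610" fill="none" stroke="#ff0000"/>
  <polygon points="63.086,48.075 168.630,48.075 168.630,70.511 63.086,70.511" fill="none" stroke="#ff0000"/>
  <polyline points="198.764,111.684 191.624,94.263 186.491,77.550 183.365,61.544 182.245,46.245 183.132,31.654" fill="none" stroke="#ff0000"/>
</svg>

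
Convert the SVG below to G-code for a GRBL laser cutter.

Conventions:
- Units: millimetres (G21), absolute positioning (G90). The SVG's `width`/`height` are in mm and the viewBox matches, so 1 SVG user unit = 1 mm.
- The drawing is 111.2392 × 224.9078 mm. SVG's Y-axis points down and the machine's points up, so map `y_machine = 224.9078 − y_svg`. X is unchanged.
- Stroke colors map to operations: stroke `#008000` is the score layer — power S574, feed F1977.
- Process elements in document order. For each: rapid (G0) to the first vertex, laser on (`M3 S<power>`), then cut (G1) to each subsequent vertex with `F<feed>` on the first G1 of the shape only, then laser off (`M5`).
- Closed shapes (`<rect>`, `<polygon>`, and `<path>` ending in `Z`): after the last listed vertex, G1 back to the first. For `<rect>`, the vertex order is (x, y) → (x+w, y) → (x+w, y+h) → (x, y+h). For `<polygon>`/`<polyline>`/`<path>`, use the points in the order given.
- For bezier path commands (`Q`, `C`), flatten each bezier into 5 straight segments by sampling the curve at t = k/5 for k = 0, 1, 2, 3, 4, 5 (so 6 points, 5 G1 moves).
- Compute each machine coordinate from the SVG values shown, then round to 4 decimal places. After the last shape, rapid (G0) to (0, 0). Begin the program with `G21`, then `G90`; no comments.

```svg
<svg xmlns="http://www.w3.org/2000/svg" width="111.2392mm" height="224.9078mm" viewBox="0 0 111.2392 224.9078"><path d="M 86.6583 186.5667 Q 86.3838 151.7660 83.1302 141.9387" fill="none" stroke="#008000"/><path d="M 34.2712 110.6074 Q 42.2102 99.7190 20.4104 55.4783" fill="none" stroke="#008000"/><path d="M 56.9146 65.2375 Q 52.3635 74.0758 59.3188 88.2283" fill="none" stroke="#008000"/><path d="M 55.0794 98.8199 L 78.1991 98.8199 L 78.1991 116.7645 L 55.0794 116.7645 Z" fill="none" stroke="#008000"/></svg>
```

1 u = 1 mm; y_m = 224.9078 − y.

[1] `<path>` quadratic bezier, #008000→score S574 F1977: (86.6583,38.3411) → (86.4293,51.2624) → (85.9620,62.1859) → (85.2564,71.1115) → (84.3125,78.0392) → (83.1302,82.9691)

[2] `<path>` quadratic bezier, #008000→score S574 F1977: (34.2712,114.3004) → (36.2572,119.9899) → (35.8642,128.3475) → (33.0920,139.3733) → (27.9408,153.0673) → (20.4104,169.4295)

[3] `<path>` quadratic bezier, #008000→score S574 F1977: (56.9146,159.6703) → (55.5544,155.9224) → (55.1147,151.7494) → (55.5956,147.1512) → (56.9969,142.1279) → (59.3188,136.6795)

[4] `<path>` rectangle, #008000→score S574 F1977: (55.0794,126.0879) → (78.1991,126.0879) → (78.1991,108.1433) → (55.0794,108.1433) → (55.0794,126.0879) (closed)

G21
G90
G0 X86.6583 Y38.3411
M3 S574
G1 X86.4293 Y51.2624 F1977
G1 X85.9620 Y62.1859
G1 X85.2564 Y71.1115
G1 X84.3125 Y78.0392
G1 X83.1302 Y82.9691
M5
G0 X34.2712 Y114.3004
M3 S574
G1 X36.2572 Y119.9899 F1977
G1 X35.8642 Y128.3475
G1 X33.0920 Y139.3733
G1 X27.9408 Y153.0673
G1 X20.4104 Y169.4295
M5
G0 X56.9146 Y159.6703
M3 S574
G1 X55.5544 Y155.9224 F1977
G1 X55.1147 Y151.7494
G1 X55.5956 Y147.1512
G1 X56.9969 Y142.1279
G1 X59.3188 Y136.6795
M5
G0 X55.0794 Y126.0879
M3 S574
G1 X78.1991 Y126.0879 F1977
G1 X78.1991 Y108.1433
G1 X55.0794 Y108.1433
G1 X55.0794 Y126.0879
M5
G0 X0.0000 Y0.0000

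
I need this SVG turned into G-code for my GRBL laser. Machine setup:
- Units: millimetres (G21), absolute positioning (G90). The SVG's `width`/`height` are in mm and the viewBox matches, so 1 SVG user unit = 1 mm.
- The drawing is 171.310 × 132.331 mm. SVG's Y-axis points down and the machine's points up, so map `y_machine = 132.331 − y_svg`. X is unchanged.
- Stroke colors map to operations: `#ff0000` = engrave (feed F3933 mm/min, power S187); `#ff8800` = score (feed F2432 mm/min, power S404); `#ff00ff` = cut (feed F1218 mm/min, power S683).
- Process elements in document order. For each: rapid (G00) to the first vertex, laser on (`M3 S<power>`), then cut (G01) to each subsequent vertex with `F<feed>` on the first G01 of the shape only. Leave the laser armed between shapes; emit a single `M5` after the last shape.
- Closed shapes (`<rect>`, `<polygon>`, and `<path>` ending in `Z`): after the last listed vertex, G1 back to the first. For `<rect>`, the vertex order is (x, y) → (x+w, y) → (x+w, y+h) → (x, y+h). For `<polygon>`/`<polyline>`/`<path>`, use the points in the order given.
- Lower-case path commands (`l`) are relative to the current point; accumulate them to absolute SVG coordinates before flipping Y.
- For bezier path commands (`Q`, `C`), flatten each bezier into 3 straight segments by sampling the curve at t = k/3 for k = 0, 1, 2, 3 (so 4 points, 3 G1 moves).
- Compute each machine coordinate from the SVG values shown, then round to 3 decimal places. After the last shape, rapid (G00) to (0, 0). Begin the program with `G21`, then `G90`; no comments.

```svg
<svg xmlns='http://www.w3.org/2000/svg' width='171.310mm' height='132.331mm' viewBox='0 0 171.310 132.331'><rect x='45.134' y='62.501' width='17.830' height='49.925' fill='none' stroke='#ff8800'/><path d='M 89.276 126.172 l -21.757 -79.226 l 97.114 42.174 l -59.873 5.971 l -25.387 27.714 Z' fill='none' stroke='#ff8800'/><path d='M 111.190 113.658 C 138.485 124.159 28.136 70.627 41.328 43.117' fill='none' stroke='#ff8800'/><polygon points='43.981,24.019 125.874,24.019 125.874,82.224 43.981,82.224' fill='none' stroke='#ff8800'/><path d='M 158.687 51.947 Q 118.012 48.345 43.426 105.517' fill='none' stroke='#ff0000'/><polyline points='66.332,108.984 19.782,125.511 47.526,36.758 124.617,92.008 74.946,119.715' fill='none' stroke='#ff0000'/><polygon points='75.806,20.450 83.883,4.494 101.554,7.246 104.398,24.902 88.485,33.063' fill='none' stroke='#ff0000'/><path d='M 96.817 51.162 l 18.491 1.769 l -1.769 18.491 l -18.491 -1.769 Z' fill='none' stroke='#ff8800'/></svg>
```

viewBox `0 0 171.310 132.331` with mm width/height → 1 unit = 1 mm. Flip: y_m = 132.331 − y_svg.

**Shape 1** — `<rect>` rectangle, stroke `#ff8800` → score (S404, F2432). Machine vertices: (45.134,69.830) → (62.964,69.830) → (62.964,19.905) → (45.134,19.905) → (45.134,69.830). Closed: final G1 returns to the first vertex.

**Shape 2** — `<path>` closed polygon, stroke `#ff8800` → score (S404, F2432). Machine vertices: (89.276,6.159) → (67.519,85.385) → (164.633,43.211) → (104.760,37.240) → (79.373,9.526) → (89.276,6.159). Closed: final G1 returns to the first vertex.

**Shape 3** — `<path>` cubic bezier, stroke `#ff8800` → score (S404, F2432). Control points (SVG): P0=(111.190,113.658), P1=(138.485,124.159), P2=(28.136,70.627), P3=(41.328,43.117); sampled at t=k/3. Machine vertices: (111.190,18.673) → (102.277,26.181) → (59.643,56.365) → (41.328,89.214). Open path.

**Shape 4** — `<polygon>` rectangle, stroke `#ff8800` → score (S404, F2432). Machine vertices: (43.981,108.312) → (125.874,108.312) → (125.874,50.107) → (43.981,50.107) → (43.981,108.312). Closed: final G1 returns to the first vertex.

**Shape 5** — `<path>` quadratic bezier, stroke `#ff0000` → engrave (S187, F3933). Control points (SVG): P0=(158.687,51.947), P1=(118.012,48.345), P2=(43.426,105.517); sampled at t=k/3. Machine vertices: (158.687,80.384) → (127.802,76.033) → (89.382,58.176) → (43.426,26.814). Open path.

**Shape 6** — `<polyline>` open polyline, stroke `#ff0000` → engrave (S187, F3933). Machine vertices: (66.332,23.347) → (19.782,6.820) → (47.526,95.573) → (124.617,40.323) → (74.946,12.616). Open path.

**Shape 7** — `<polygon>` regular polygon, stroke `#ff0000` → engrave (S187, F3933). Machine vertices: (75.806,111.881) → (83.883,127.837) → (101.554,125.085) → (104.398,107.429) → (88.485,99.268) → (75.806,111.881). Closed: final G1 returns to the first vertex.

**Shape 8** — `<path>` regular polygon, stroke `#ff8800` → score (S404, F2432). Machine vertices: (96.817,81.169) → (115.308,79.400) → (113.539,60.909) → (95.048,62.678) → (96.817,81.169). Closed: final G1 returns to the first vertex.

G21
G90
G00 X45.134 Y69.830
M3 S404
G01 X62.964 Y69.830 F2432
G01 X62.964 Y19.905
G01 X45.134 Y19.905
G01 X45.134 Y69.830
G00 X89.276 Y6.159
M3 S404
G01 X67.519 Y85.385 F2432
G01 X164.633 Y43.211
G01 X104.760 Y37.240
G01 X79.373 Y9.526
G01 X89.276 Y6.159
G00 X111.190 Y18.673
M3 S404
G01 X102.277 Y26.181 F2432
G01 X59.643 Y56.365
G01 X41.328 Y89.214
G00 X43.981 Y108.312
M3 S404
G01 X125.874 Y108.312 F2432
G01 X125.874 Y50.107
G01 X43.981 Y50.107
G01 X43.981 Y108.312
G00 X158.687 Y80.384
M3 S187
G01 X127.802 Y76.033 F3933
G01 X89.382 Y58.176
G01 X43.426 Y26.814
G00 X66.332 Y23.347
M3 S187
G01 X19.782 Y6.820 F3933
G01 X47.526 Y95.573
G01 X124.617 Y40.323
G01 X74.946 Y12.616
G00 X75.806 Y111.881
M3 S187
G01 X83.883 Y127.837 F3933
G01 X101.554 Y125.085
G01 X104.398 Y107.429
G01 X88.485 Y99.268
G01 X75.806 Y111.881
G00 X96.817 Y81.169
M3 S404
G01 X115.308 Y79.400 F2432
G01 X113.539 Y60.909
G01 X95.048 Y62.678
G01 X96.817 Y81.169
M5
G00 X0.000 Y0.000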